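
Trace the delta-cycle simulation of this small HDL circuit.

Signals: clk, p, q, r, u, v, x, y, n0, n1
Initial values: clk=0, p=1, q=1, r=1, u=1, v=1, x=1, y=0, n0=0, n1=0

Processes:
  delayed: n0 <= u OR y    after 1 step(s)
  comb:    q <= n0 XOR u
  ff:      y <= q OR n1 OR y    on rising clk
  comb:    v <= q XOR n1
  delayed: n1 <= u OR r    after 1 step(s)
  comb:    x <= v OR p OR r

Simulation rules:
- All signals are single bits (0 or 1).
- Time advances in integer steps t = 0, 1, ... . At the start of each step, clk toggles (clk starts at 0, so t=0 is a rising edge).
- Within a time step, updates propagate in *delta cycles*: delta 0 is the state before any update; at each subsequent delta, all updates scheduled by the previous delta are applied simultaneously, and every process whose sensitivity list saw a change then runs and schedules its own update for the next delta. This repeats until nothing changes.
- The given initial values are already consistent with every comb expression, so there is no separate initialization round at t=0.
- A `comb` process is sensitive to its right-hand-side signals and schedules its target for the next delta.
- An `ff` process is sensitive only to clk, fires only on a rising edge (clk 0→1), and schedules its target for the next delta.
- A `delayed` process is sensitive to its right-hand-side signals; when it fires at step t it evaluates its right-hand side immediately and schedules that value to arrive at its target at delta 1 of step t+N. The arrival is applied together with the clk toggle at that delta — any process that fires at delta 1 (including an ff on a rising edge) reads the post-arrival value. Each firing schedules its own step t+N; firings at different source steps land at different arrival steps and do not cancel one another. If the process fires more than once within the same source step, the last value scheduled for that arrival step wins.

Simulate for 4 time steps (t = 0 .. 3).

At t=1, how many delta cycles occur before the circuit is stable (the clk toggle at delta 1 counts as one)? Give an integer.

3

t=0 Δ0: n0=0 u=1 r=1 p=1 x=1 v=1 y=0 clk=0 n1=0 q=1
  Δ1: clk:0→1
  Δ2: y:0→1
  (2Δ to stable)
t=1 Δ0: n0=0 u=1 r=1 p=1 x=1 v=1 y=1 clk=1 n1=0 q=1
  Δ1: n0:0→1, clk:1→0
  Δ2: q:1→0
  Δ3: v:1→0
  (3Δ to stable)
t=2 Δ0: n0=1 u=1 r=1 p=1 x=1 v=0 y=1 clk=0 n1=0 q=0
  Δ1: clk:0→1
  (1Δ to stable)
t=3 Δ0: n0=1 u=1 r=1 p=1 x=1 v=0 y=1 clk=1 n1=0 q=0
  Δ1: clk:1→0
  (1Δ to stable)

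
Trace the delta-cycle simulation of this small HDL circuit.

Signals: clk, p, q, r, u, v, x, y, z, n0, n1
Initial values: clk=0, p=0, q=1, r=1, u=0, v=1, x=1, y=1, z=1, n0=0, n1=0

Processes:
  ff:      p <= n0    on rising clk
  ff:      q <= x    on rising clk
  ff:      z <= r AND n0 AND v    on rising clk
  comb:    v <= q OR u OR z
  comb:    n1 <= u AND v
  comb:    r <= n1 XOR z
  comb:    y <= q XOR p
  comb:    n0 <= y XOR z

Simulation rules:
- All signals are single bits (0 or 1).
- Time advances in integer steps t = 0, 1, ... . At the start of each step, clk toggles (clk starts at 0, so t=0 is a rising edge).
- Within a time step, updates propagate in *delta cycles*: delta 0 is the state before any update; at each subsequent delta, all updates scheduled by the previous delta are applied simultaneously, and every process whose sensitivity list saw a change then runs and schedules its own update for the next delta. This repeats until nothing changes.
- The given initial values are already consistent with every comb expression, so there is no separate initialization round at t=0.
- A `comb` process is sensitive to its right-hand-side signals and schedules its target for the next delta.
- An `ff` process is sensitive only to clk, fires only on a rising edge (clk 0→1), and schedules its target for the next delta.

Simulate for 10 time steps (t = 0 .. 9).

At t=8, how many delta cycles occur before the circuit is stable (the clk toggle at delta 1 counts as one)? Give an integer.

[bits: p,n0,u,z,x,q,n1,r,clk,v,y]
t=0: Δ0=00011101011 Δ1=00011101111 Δ2=00001101111 Δ3=01001100111 | 3Δ
t=1: Δ0=01001100111 Δ1=01001100011 | 1Δ
t=2: Δ0=01001100011 Δ1=01001100111 Δ2=11001100111 Δ3=11001100110 Δ4=10001100110 | 4Δ
t=3: Δ0=10001100110 Δ1=10001100010 | 1Δ
t=4: Δ0=10001100010 Δ1=10001100110 Δ2=00001100110 Δ3=00001100111 Δ4=01001100111 | 4Δ
t=5: Δ0=01001100111 Δ1=01001100011 | 1Δ
t=6: Δ0=01001100011 Δ1=01001100111 Δ2=11001100111 Δ3=11001100110 Δ4=10001100110 | 4Δ
t=7: Δ0=10001100110 Δ1=10001100010 | 1Δ
t=8: Δ0=10001100010 Δ1=10001100110 Δ2=00001100110 Δ3=00001100111 Δ4=01001100111 | 4Δ
t=9: Δ0=01001100111 Δ1=01001100011 | 1Δ

4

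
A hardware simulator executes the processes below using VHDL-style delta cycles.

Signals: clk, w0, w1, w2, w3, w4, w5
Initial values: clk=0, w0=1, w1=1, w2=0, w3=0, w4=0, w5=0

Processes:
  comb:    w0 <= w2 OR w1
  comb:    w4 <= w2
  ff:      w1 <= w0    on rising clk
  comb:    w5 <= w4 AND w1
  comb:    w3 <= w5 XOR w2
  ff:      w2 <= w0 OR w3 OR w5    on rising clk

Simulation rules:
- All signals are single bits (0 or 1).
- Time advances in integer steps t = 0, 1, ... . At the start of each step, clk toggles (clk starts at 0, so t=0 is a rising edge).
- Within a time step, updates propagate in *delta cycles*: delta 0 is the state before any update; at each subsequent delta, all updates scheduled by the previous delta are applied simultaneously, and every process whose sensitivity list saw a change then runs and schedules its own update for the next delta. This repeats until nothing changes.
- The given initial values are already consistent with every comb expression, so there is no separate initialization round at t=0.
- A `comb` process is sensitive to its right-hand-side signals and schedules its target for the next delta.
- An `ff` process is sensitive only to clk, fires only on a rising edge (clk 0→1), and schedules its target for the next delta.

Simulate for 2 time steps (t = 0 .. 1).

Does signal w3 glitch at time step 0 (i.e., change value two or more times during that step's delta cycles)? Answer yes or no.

t=0 Δ0: w0=1 w1=1 w2=0 clk=0 w5=0 w4=0 w3=0
  Δ1: clk:0→1
  Δ2: w2:0→1
  Δ3: w4:0→1, w3:0→1
  Δ4: w5:0→1
  Δ5: w3:1→0
  (5Δ to stable)
t=1 Δ0: w0=1 w1=1 w2=1 clk=1 w5=1 w4=1 w3=0
  Δ1: clk:1→0
  (1Δ to stable)

yes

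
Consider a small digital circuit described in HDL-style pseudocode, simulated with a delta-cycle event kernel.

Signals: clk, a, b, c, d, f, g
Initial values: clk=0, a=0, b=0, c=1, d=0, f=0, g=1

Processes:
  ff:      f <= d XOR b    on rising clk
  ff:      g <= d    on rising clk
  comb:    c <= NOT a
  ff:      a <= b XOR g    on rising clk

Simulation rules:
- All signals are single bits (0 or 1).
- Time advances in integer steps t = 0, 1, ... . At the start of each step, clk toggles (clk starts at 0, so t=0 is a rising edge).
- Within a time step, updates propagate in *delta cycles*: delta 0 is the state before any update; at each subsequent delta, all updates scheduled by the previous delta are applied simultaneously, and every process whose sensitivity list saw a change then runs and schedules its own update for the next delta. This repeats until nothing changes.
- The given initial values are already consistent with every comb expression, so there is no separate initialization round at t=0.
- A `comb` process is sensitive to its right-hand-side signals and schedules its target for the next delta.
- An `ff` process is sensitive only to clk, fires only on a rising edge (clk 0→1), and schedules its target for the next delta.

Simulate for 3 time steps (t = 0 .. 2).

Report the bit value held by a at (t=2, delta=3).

[bits: c,g,a,b,clk,f,d]
t=0: Δ0=1100000 Δ1=1100100 Δ2=1010100 Δ3=0010100 | 3Δ
t=1: Δ0=0010100 Δ1=0010000 | 1Δ
t=2: Δ0=0010000 Δ1=0010100 Δ2=0000100 Δ3=1000100 | 3Δ

0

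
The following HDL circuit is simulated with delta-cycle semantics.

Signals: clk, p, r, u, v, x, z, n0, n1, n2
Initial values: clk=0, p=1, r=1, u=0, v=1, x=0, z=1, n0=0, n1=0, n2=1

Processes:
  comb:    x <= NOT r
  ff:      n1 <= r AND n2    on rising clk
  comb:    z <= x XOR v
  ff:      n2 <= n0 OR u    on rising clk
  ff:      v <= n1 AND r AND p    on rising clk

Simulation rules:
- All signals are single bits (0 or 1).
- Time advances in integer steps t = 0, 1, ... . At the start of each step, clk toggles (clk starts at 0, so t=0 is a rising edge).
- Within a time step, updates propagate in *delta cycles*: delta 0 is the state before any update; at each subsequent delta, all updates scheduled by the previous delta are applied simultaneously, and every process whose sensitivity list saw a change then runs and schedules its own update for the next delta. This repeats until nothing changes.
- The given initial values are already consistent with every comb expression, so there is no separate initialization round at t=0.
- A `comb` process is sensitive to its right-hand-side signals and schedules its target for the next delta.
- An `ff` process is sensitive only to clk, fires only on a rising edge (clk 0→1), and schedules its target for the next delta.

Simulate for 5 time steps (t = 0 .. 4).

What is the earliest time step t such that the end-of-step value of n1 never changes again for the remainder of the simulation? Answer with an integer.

2

t0.Δ0 p=1 n2=1 v=1 z=1 u=0 clk=0 n0=0 n1=0 r=1 x=0
t0.Δ1 p=1 n2=1 v=1 z=1 u=0 clk=1 n0=0 n1=0 r=1 x=0
t0.Δ2 p=1 n2=0 v=0 z=1 u=0 clk=1 n0=0 n1=1 r=1 x=0
t0.Δ3 p=1 n2=0 v=0 z=0 u=0 clk=1 n0=0 n1=1 r=1 x=0
t1.Δ0 p=1 n2=0 v=0 z=0 u=0 clk=1 n0=0 n1=1 r=1 x=0
t1.Δ1 p=1 n2=0 v=0 z=0 u=0 clk=0 n0=0 n1=1 r=1 x=0
t2.Δ0 p=1 n2=0 v=0 z=0 u=0 clk=0 n0=0 n1=1 r=1 x=0
t2.Δ1 p=1 n2=0 v=0 z=0 u=0 clk=1 n0=0 n1=1 r=1 x=0
t2.Δ2 p=1 n2=0 v=1 z=0 u=0 clk=1 n0=0 n1=0 r=1 x=0
t2.Δ3 p=1 n2=0 v=1 z=1 u=0 clk=1 n0=0 n1=0 r=1 x=0
t3.Δ0 p=1 n2=0 v=1 z=1 u=0 clk=1 n0=0 n1=0 r=1 x=0
t3.Δ1 p=1 n2=0 v=1 z=1 u=0 clk=0 n0=0 n1=0 r=1 x=0
t4.Δ0 p=1 n2=0 v=1 z=1 u=0 clk=0 n0=0 n1=0 r=1 x=0
t4.Δ1 p=1 n2=0 v=1 z=1 u=0 clk=1 n0=0 n1=0 r=1 x=0
t4.Δ2 p=1 n2=0 v=0 z=1 u=0 clk=1 n0=0 n1=0 r=1 x=0
t4.Δ3 p=1 n2=0 v=0 z=0 u=0 clk=1 n0=0 n1=0 r=1 x=0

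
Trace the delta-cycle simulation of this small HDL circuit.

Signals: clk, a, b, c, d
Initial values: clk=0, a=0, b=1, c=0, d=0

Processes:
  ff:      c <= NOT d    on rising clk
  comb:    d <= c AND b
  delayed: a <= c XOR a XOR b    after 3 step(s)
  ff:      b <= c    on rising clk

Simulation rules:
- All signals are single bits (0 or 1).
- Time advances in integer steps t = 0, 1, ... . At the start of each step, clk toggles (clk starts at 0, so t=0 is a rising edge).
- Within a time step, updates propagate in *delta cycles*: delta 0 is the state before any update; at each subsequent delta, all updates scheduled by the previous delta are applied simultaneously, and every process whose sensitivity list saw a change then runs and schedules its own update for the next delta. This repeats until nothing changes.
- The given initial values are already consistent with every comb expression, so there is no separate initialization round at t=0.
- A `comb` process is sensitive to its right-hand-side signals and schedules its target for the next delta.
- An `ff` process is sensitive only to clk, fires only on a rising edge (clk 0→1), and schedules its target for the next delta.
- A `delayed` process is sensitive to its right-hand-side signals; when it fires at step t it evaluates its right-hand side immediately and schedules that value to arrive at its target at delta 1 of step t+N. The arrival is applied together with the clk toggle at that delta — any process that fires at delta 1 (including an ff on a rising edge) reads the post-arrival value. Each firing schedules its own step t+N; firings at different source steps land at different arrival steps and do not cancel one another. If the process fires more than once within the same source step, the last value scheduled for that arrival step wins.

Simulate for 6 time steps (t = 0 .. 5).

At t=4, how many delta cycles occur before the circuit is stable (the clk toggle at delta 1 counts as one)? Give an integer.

[bits: b,clk,a,c,d]
t=0: Δ0=10000 Δ1=11000 Δ2=01010 | 2Δ
t=1: Δ0=01010 Δ1=00010 | 1Δ
t=2: Δ0=00010 Δ1=01010 Δ2=11010 Δ3=11011 | 3Δ
t=3: Δ0=11011 Δ1=10111 | 1Δ
t=4: Δ0=10111 Δ1=11111 Δ2=11101 Δ3=11100 | 3Δ
t=5: Δ0=11100 Δ1=10000 | 1Δ

3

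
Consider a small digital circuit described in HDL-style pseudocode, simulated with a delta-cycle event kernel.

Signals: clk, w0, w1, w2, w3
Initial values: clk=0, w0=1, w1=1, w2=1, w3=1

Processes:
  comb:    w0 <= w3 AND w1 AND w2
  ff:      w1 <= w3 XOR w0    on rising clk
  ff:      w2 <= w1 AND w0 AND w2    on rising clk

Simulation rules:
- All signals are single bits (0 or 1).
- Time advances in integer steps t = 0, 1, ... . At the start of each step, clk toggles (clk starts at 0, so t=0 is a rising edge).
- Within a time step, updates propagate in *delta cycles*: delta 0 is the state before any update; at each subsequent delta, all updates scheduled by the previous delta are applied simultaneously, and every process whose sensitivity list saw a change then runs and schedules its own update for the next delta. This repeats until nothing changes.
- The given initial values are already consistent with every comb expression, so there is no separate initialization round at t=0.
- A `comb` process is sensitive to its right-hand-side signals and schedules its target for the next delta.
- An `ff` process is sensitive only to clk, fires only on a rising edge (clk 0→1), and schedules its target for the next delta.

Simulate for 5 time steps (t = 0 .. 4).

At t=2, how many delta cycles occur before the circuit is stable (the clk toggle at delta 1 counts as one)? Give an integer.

t0.Δ0 clk=0 w2=1 w0=1 w3=1 w1=1
t0.Δ1 clk=1 w2=1 w0=1 w3=1 w1=1
t0.Δ2 clk=1 w2=1 w0=1 w3=1 w1=0
t0.Δ3 clk=1 w2=1 w0=0 w3=1 w1=0
t1.Δ0 clk=1 w2=1 w0=0 w3=1 w1=0
t1.Δ1 clk=0 w2=1 w0=0 w3=1 w1=0
t2.Δ0 clk=0 w2=1 w0=0 w3=1 w1=0
t2.Δ1 clk=1 w2=1 w0=0 w3=1 w1=0
t2.Δ2 clk=1 w2=0 w0=0 w3=1 w1=1
t3.Δ0 clk=1 w2=0 w0=0 w3=1 w1=1
t3.Δ1 clk=0 w2=0 w0=0 w3=1 w1=1
t4.Δ0 clk=0 w2=0 w0=0 w3=1 w1=1
t4.Δ1 clk=1 w2=0 w0=0 w3=1 w1=1

2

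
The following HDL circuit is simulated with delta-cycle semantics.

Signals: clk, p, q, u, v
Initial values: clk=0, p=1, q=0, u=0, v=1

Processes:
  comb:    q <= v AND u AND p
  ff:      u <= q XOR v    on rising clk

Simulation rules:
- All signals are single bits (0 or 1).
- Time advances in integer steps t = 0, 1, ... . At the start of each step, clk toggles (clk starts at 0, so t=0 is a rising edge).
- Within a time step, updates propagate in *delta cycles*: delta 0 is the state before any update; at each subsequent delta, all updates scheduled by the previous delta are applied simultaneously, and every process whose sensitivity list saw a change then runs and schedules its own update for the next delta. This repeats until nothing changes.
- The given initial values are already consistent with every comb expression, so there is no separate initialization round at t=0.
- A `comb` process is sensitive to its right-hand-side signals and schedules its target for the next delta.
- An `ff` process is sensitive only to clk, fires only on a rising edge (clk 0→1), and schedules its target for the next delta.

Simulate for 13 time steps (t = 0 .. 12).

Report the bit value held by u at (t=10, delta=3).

0

t=0 Δ0: u=0 p=1 v=1 q=0 clk=0
  Δ1: clk:0→1
  Δ2: u:0→1
  Δ3: q:0→1
  (3Δ to stable)
t=1 Δ0: u=1 p=1 v=1 q=1 clk=1
  Δ1: clk:1→0
  (1Δ to stable)
t=2 Δ0: u=1 p=1 v=1 q=1 clk=0
  Δ1: clk:0→1
  Δ2: u:1→0
  Δ3: q:1→0
  (3Δ to stable)
t=3 Δ0: u=0 p=1 v=1 q=0 clk=1
  Δ1: clk:1→0
  (1Δ to stable)
t=4 Δ0: u=0 p=1 v=1 q=0 clk=0
  Δ1: clk:0→1
  Δ2: u:0→1
  Δ3: q:0→1
  (3Δ to stable)
t=5 Δ0: u=1 p=1 v=1 q=1 clk=1
  Δ1: clk:1→0
  (1Δ to stable)
t=6 Δ0: u=1 p=1 v=1 q=1 clk=0
  Δ1: clk:0→1
  Δ2: u:1→0
  Δ3: q:1→0
  (3Δ to stable)
t=7 Δ0: u=0 p=1 v=1 q=0 clk=1
  Δ1: clk:1→0
  (1Δ to stable)
t=8 Δ0: u=0 p=1 v=1 q=0 clk=0
  Δ1: clk:0→1
  Δ2: u:0→1
  Δ3: q:0→1
  (3Δ to stable)
t=9 Δ0: u=1 p=1 v=1 q=1 clk=1
  Δ1: clk:1→0
  (1Δ to stable)
t=10 Δ0: u=1 p=1 v=1 q=1 clk=0
  Δ1: clk:0→1
  Δ2: u:1→0
  Δ3: q:1→0
  (3Δ to stable)
t=11 Δ0: u=0 p=1 v=1 q=0 clk=1
  Δ1: clk:1→0
  (1Δ to stable)
t=12 Δ0: u=0 p=1 v=1 q=0 clk=0
  Δ1: clk:0→1
  Δ2: u:0→1
  Δ3: q:0→1
  (3Δ to stable)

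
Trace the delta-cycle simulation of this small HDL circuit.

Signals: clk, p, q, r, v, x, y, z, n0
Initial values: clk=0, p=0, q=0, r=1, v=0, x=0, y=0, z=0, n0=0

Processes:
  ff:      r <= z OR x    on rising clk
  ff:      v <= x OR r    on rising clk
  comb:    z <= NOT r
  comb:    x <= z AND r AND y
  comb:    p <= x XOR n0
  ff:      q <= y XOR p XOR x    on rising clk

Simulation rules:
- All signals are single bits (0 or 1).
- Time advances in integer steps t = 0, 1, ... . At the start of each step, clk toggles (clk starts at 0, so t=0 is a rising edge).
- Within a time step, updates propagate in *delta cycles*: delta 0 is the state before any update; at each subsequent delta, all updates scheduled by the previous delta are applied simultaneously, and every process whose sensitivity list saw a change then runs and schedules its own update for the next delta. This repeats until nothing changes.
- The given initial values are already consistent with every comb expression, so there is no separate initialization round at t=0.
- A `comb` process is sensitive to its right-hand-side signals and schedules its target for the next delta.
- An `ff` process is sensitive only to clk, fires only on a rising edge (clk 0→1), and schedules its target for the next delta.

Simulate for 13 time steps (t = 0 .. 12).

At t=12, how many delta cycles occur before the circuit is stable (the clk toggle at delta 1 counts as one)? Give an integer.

3

t0.Δ0 z=0 r=1 y=0 p=0 q=0 clk=0 n0=0 v=0 x=0
t0.Δ1 z=0 r=1 y=0 p=0 q=0 clk=1 n0=0 v=0 x=0
t0.Δ2 z=0 r=0 y=0 p=0 q=0 clk=1 n0=0 v=1 x=0
t0.Δ3 z=1 r=0 y=0 p=0 q=0 clk=1 n0=0 v=1 x=0
t1.Δ0 z=1 r=0 y=0 p=0 q=0 clk=1 n0=0 v=1 x=0
t1.Δ1 z=1 r=0 y=0 p=0 q=0 clk=0 n0=0 v=1 x=0
t2.Δ0 z=1 r=0 y=0 p=0 q=0 clk=0 n0=0 v=1 x=0
t2.Δ1 z=1 r=0 y=0 p=0 q=0 clk=1 n0=0 v=1 x=0
t2.Δ2 z=1 r=1 y=0 p=0 q=0 clk=1 n0=0 v=0 x=0
t2.Δ3 z=0 r=1 y=0 p=0 q=0 clk=1 n0=0 v=0 x=0
t3.Δ0 z=0 r=1 y=0 p=0 q=0 clk=1 n0=0 v=0 x=0
t3.Δ1 z=0 r=1 y=0 p=0 q=0 clk=0 n0=0 v=0 x=0
t4.Δ0 z=0 r=1 y=0 p=0 q=0 clk=0 n0=0 v=0 x=0
t4.Δ1 z=0 r=1 y=0 p=0 q=0 clk=1 n0=0 v=0 x=0
t4.Δ2 z=0 r=0 y=0 p=0 q=0 clk=1 n0=0 v=1 x=0
t4.Δ3 z=1 r=0 y=0 p=0 q=0 clk=1 n0=0 v=1 x=0
t5.Δ0 z=1 r=0 y=0 p=0 q=0 clk=1 n0=0 v=1 x=0
t5.Δ1 z=1 r=0 y=0 p=0 q=0 clk=0 n0=0 v=1 x=0
t6.Δ0 z=1 r=0 y=0 p=0 q=0 clk=0 n0=0 v=1 x=0
t6.Δ1 z=1 r=0 y=0 p=0 q=0 clk=1 n0=0 v=1 x=0
t6.Δ2 z=1 r=1 y=0 p=0 q=0 clk=1 n0=0 v=0 x=0
t6.Δ3 z=0 r=1 y=0 p=0 q=0 clk=1 n0=0 v=0 x=0
t7.Δ0 z=0 r=1 y=0 p=0 q=0 clk=1 n0=0 v=0 x=0
t7.Δ1 z=0 r=1 y=0 p=0 q=0 clk=0 n0=0 v=0 x=0
t8.Δ0 z=0 r=1 y=0 p=0 q=0 clk=0 n0=0 v=0 x=0
t8.Δ1 z=0 r=1 y=0 p=0 q=0 clk=1 n0=0 v=0 x=0
t8.Δ2 z=0 r=0 y=0 p=0 q=0 clk=1 n0=0 v=1 x=0
t8.Δ3 z=1 r=0 y=0 p=0 q=0 clk=1 n0=0 v=1 x=0
t9.Δ0 z=1 r=0 y=0 p=0 q=0 clk=1 n0=0 v=1 x=0
t9.Δ1 z=1 r=0 y=0 p=0 q=0 clk=0 n0=0 v=1 x=0
t10.Δ0 z=1 r=0 y=0 p=0 q=0 clk=0 n0=0 v=1 x=0
t10.Δ1 z=1 r=0 y=0 p=0 q=0 clk=1 n0=0 v=1 x=0
t10.Δ2 z=1 r=1 y=0 p=0 q=0 clk=1 n0=0 v=0 x=0
t10.Δ3 z=0 r=1 y=0 p=0 q=0 clk=1 n0=0 v=0 x=0
t11.Δ0 z=0 r=1 y=0 p=0 q=0 clk=1 n0=0 v=0 x=0
t11.Δ1 z=0 r=1 y=0 p=0 q=0 clk=0 n0=0 v=0 x=0
t12.Δ0 z=0 r=1 y=0 p=0 q=0 clk=0 n0=0 v=0 x=0
t12.Δ1 z=0 r=1 y=0 p=0 q=0 clk=1 n0=0 v=0 x=0
t12.Δ2 z=0 r=0 y=0 p=0 q=0 clk=1 n0=0 v=1 x=0
t12.Δ3 z=1 r=0 y=0 p=0 q=0 clk=1 n0=0 v=1 x=0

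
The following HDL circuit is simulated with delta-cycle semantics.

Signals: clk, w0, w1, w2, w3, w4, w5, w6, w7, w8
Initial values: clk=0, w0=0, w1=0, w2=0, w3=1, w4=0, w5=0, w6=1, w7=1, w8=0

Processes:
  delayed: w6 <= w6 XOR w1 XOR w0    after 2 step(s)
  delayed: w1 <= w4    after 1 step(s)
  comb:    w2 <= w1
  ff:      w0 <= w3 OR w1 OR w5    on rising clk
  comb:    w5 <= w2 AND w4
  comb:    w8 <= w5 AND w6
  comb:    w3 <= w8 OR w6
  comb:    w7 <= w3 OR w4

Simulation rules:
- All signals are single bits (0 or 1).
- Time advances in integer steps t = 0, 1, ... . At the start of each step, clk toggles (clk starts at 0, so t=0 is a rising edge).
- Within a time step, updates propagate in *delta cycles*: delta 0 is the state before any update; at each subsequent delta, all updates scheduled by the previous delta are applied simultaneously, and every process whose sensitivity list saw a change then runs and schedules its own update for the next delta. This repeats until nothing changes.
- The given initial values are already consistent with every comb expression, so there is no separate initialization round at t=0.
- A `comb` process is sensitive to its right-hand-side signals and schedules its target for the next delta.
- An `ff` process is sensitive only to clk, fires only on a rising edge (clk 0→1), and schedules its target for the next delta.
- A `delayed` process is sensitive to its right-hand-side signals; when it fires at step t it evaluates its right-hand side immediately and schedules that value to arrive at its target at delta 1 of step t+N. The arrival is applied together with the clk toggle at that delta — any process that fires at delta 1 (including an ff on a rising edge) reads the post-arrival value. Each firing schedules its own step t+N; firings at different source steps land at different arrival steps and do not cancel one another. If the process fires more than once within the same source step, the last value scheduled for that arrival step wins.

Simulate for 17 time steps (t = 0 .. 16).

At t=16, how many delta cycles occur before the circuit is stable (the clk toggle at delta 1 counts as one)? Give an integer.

t=0 Δ0: w8=0 w6=1 clk=0 w2=0 w4=0 w5=0 w3=1 w0=0 w7=1 w1=0
  Δ1: clk:0→1
  Δ2: w0:0→1
  (2Δ to stable)
t=1 Δ0: w8=0 w6=1 clk=1 w2=0 w4=0 w5=0 w3=1 w0=1 w7=1 w1=0
  Δ1: clk:1→0
  (1Δ to stable)
t=2 Δ0: w8=0 w6=1 clk=0 w2=0 w4=0 w5=0 w3=1 w0=1 w7=1 w1=0
  Δ1: w6:1→0, clk:0→1
  Δ2: w3:1→0
  Δ3: w7:1→0
  (3Δ to stable)
t=3 Δ0: w8=0 w6=0 clk=1 w2=0 w4=0 w5=0 w3=0 w0=1 w7=0 w1=0
  Δ1: clk:1→0
  (1Δ to stable)
t=4 Δ0: w8=0 w6=0 clk=0 w2=0 w4=0 w5=0 w3=0 w0=1 w7=0 w1=0
  Δ1: w6:0→1, clk:0→1
  Δ2: w3:0→1, w0:1→0
  Δ3: w7:0→1
  (3Δ to stable)
t=5 Δ0: w8=0 w6=1 clk=1 w2=0 w4=0 w5=0 w3=1 w0=0 w7=1 w1=0
  Δ1: clk:1→0
  (1Δ to stable)
t=6 Δ0: w8=0 w6=1 clk=0 w2=0 w4=0 w5=0 w3=1 w0=0 w7=1 w1=0
  Δ1: clk:0→1
  Δ2: w0:0→1
  (2Δ to stable)
t=7 Δ0: w8=0 w6=1 clk=1 w2=0 w4=0 w5=0 w3=1 w0=1 w7=1 w1=0
  Δ1: clk:1→0
  (1Δ to stable)
t=8 Δ0: w8=0 w6=1 clk=0 w2=0 w4=0 w5=0 w3=1 w0=1 w7=1 w1=0
  Δ1: w6:1→0, clk:0→1
  Δ2: w3:1→0
  Δ3: w7:1→0
  (3Δ to stable)
t=9 Δ0: w8=0 w6=0 clk=1 w2=0 w4=0 w5=0 w3=0 w0=1 w7=0 w1=0
  Δ1: clk:1→0
  (1Δ to stable)
t=10 Δ0: w8=0 w6=0 clk=0 w2=0 w4=0 w5=0 w3=0 w0=1 w7=0 w1=0
  Δ1: w6:0→1, clk:0→1
  Δ2: w3:0→1, w0:1→0
  Δ3: w7:0→1
  (3Δ to stable)
t=11 Δ0: w8=0 w6=1 clk=1 w2=0 w4=0 w5=0 w3=1 w0=0 w7=1 w1=0
  Δ1: clk:1→0
  (1Δ to stable)
t=12 Δ0: w8=0 w6=1 clk=0 w2=0 w4=0 w5=0 w3=1 w0=0 w7=1 w1=0
  Δ1: clk:0→1
  Δ2: w0:0→1
  (2Δ to stable)
t=13 Δ0: w8=0 w6=1 clk=1 w2=0 w4=0 w5=0 w3=1 w0=1 w7=1 w1=0
  Δ1: clk:1→0
  (1Δ to stable)
t=14 Δ0: w8=0 w6=1 clk=0 w2=0 w4=0 w5=0 w3=1 w0=1 w7=1 w1=0
  Δ1: w6:1→0, clk:0→1
  Δ2: w3:1→0
  Δ3: w7:1→0
  (3Δ to stable)
t=15 Δ0: w8=0 w6=0 clk=1 w2=0 w4=0 w5=0 w3=0 w0=1 w7=0 w1=0
  Δ1: clk:1→0
  (1Δ to stable)
t=16 Δ0: w8=0 w6=0 clk=0 w2=0 w4=0 w5=0 w3=0 w0=1 w7=0 w1=0
  Δ1: w6:0→1, clk:0→1
  Δ2: w3:0→1, w0:1→0
  Δ3: w7:0→1
  (3Δ to stable)

3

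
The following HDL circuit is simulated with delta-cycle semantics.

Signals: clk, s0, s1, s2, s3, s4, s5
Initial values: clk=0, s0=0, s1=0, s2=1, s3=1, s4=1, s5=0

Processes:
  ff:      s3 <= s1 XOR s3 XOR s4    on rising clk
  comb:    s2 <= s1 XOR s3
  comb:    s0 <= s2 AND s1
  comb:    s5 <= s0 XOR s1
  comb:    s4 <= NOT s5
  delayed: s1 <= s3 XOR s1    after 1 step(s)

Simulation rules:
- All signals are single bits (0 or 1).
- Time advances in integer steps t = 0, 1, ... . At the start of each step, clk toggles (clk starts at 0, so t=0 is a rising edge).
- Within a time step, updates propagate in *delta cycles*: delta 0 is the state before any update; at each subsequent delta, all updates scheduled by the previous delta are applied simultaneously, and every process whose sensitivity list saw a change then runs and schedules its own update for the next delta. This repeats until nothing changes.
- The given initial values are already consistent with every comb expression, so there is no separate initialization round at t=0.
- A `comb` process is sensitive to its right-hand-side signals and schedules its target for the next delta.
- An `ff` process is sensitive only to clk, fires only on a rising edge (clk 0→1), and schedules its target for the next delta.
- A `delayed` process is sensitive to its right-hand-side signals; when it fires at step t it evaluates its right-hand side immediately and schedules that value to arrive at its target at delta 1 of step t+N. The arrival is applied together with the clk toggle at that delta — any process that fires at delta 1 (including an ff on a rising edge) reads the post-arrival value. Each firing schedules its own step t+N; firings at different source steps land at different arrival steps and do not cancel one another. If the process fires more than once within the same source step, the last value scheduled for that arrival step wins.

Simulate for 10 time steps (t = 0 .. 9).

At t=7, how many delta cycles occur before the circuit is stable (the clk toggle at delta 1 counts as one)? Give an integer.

5

t0.Δ0 s4=1 s5=0 s3=1 s0=0 s2=1 clk=0 s1=0
t0.Δ1 s4=1 s5=0 s3=1 s0=0 s2=1 clk=1 s1=0
t0.Δ2 s4=1 s5=0 s3=0 s0=0 s2=1 clk=1 s1=0
t0.Δ3 s4=1 s5=0 s3=0 s0=0 s2=0 clk=1 s1=0
t1.Δ0 s4=1 s5=0 s3=0 s0=0 s2=0 clk=1 s1=0
t1.Δ1 s4=1 s5=0 s3=0 s0=0 s2=0 clk=0 s1=0
t2.Δ0 s4=1 s5=0 s3=0 s0=0 s2=0 clk=0 s1=0
t2.Δ1 s4=1 s5=0 s3=0 s0=0 s2=0 clk=1 s1=0
t2.Δ2 s4=1 s5=0 s3=1 s0=0 s2=0 clk=1 s1=0
t2.Δ3 s4=1 s5=0 s3=1 s0=0 s2=1 clk=1 s1=0
t3.Δ0 s4=1 s5=0 s3=1 s0=0 s2=1 clk=1 s1=0
t3.Δ1 s4=1 s5=0 s3=1 s0=0 s2=1 clk=0 s1=1
t3.Δ2 s4=1 s5=1 s3=1 s0=1 s2=0 clk=0 s1=1
t3.Δ3 s4=0 s5=0 s3=1 s0=0 s2=0 clk=0 s1=1
t3.Δ4 s4=1 s5=1 s3=1 s0=0 s2=0 clk=0 s1=1
t3.Δ5 s4=0 s5=1 s3=1 s0=0 s2=0 clk=0 s1=1
t4.Δ0 s4=0 s5=1 s3=1 s0=0 s2=0 clk=0 s1=1
t4.Δ1 s4=0 s5=1 s3=1 s0=0 s2=0 clk=1 s1=0
t4.Δ2 s4=0 s5=0 s3=1 s0=0 s2=1 clk=1 s1=0
t4.Δ3 s4=1 s5=0 s3=1 s0=0 s2=1 clk=1 s1=0
t5.Δ0 s4=1 s5=0 s3=1 s0=0 s2=1 clk=1 s1=0
t5.Δ1 s4=1 s5=0 s3=1 s0=0 s2=1 clk=0 s1=1
t5.Δ2 s4=1 s5=1 s3=1 s0=1 s2=0 clk=0 s1=1
t5.Δ3 s4=0 s5=0 s3=1 s0=0 s2=0 clk=0 s1=1
t5.Δ4 s4=1 s5=1 s3=1 s0=0 s2=0 clk=0 s1=1
t5.Δ5 s4=0 s5=1 s3=1 s0=0 s2=0 clk=0 s1=1
t6.Δ0 s4=0 s5=1 s3=1 s0=0 s2=0 clk=0 s1=1
t6.Δ1 s4=0 s5=1 s3=1 s0=0 s2=0 clk=1 s1=0
t6.Δ2 s4=0 s5=0 s3=1 s0=0 s2=1 clk=1 s1=0
t6.Δ3 s4=1 s5=0 s3=1 s0=0 s2=1 clk=1 s1=0
t7.Δ0 s4=1 s5=0 s3=1 s0=0 s2=1 clk=1 s1=0
t7.Δ1 s4=1 s5=0 s3=1 s0=0 s2=1 clk=0 s1=1
t7.Δ2 s4=1 s5=1 s3=1 s0=1 s2=0 clk=0 s1=1
t7.Δ3 s4=0 s5=0 s3=1 s0=0 s2=0 clk=0 s1=1
t7.Δ4 s4=1 s5=1 s3=1 s0=0 s2=0 clk=0 s1=1
t7.Δ5 s4=0 s5=1 s3=1 s0=0 s2=0 clk=0 s1=1
t8.Δ0 s4=0 s5=1 s3=1 s0=0 s2=0 clk=0 s1=1
t8.Δ1 s4=0 s5=1 s3=1 s0=0 s2=0 clk=1 s1=0
t8.Δ2 s4=0 s5=0 s3=1 s0=0 s2=1 clk=1 s1=0
t8.Δ3 s4=1 s5=0 s3=1 s0=0 s2=1 clk=1 s1=0
t9.Δ0 s4=1 s5=0 s3=1 s0=0 s2=1 clk=1 s1=0
t9.Δ1 s4=1 s5=0 s3=1 s0=0 s2=1 clk=0 s1=1
t9.Δ2 s4=1 s5=1 s3=1 s0=1 s2=0 clk=0 s1=1
t9.Δ3 s4=0 s5=0 s3=1 s0=0 s2=0 clk=0 s1=1
t9.Δ4 s4=1 s5=1 s3=1 s0=0 s2=0 clk=0 s1=1
t9.Δ5 s4=0 s5=1 s3=1 s0=0 s2=0 clk=0 s1=1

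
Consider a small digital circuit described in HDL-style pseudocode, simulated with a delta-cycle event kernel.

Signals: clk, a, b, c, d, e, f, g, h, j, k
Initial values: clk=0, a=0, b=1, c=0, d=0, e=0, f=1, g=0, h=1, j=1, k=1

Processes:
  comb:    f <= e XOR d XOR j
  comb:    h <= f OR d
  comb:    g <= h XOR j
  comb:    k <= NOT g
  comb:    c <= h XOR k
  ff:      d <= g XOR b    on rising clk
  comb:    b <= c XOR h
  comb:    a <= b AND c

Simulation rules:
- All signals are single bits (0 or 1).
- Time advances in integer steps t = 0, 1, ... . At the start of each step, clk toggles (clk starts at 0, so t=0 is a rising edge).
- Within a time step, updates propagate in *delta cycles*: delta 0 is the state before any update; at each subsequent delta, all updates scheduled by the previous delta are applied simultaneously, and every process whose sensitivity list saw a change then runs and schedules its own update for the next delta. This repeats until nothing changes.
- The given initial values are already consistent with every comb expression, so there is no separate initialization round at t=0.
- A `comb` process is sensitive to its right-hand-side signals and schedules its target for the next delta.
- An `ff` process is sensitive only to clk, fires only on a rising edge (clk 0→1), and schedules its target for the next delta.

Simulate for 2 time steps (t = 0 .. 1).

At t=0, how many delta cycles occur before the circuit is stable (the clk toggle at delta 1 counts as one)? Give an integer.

3

t0.Δ0 h=1 f=1 a=0 k=1 j=1 b=1 clk=0 g=0 c=0 d=0 e=0
t0.Δ1 h=1 f=1 a=0 k=1 j=1 b=1 clk=1 g=0 c=0 d=0 e=0
t0.Δ2 h=1 f=1 a=0 k=1 j=1 b=1 clk=1 g=0 c=0 d=1 e=0
t0.Δ3 h=1 f=0 a=0 k=1 j=1 b=1 clk=1 g=0 c=0 d=1 e=0
t1.Δ0 h=1 f=0 a=0 k=1 j=1 b=1 clk=1 g=0 c=0 d=1 e=0
t1.Δ1 h=1 f=0 a=0 k=1 j=1 b=1 clk=0 g=0 c=0 d=1 e=0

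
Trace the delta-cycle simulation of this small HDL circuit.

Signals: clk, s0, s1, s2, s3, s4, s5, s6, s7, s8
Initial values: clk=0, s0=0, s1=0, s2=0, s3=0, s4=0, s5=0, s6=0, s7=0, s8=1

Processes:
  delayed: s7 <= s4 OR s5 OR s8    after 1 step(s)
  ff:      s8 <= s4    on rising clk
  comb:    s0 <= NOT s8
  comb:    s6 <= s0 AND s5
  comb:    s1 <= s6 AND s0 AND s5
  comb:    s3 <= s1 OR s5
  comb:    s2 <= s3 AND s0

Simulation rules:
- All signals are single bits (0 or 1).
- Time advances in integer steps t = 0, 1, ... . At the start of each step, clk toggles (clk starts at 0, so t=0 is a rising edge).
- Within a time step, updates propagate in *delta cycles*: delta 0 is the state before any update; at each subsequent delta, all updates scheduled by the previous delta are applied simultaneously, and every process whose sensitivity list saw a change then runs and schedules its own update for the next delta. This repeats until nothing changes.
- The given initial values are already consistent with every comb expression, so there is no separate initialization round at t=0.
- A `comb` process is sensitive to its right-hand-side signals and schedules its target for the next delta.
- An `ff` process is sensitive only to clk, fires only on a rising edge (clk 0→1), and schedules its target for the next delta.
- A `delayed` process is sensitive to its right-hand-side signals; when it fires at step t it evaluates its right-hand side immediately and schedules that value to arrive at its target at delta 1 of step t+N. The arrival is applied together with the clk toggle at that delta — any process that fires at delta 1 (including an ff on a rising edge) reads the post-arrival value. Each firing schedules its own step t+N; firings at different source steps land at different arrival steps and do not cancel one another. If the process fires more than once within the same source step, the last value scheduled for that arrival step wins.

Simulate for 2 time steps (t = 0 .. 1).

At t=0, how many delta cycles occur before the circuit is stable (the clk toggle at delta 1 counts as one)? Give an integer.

t=0 Δ0: clk=0 s3=0 s4=0 s6=0 s2=0 s8=1 s1=0 s7=0 s0=0 s5=0
  Δ1: clk:0→1
  Δ2: s8:1→0
  Δ3: s0:0→1
  (3Δ to stable)
t=1 Δ0: clk=1 s3=0 s4=0 s6=0 s2=0 s8=0 s1=0 s7=0 s0=1 s5=0
  Δ1: clk:1→0
  (1Δ to stable)

3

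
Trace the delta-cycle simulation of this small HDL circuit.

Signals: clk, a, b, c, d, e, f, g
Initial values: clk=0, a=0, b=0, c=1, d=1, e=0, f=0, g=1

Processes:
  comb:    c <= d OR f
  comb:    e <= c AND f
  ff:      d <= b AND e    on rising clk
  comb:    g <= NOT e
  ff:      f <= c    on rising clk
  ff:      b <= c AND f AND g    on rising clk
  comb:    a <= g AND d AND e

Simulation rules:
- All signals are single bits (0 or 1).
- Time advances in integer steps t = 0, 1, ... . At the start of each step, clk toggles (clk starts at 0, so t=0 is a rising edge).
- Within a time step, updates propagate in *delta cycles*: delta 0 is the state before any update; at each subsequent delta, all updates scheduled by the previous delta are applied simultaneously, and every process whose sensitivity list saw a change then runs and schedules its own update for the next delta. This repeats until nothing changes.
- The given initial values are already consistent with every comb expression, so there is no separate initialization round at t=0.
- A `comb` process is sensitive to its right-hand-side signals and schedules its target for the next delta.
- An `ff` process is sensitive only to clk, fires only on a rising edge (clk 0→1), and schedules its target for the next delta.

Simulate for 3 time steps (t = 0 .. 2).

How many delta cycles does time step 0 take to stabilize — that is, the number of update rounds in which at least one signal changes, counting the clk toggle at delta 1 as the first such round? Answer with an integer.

4

[bits: e,d,clk,g,a,b,f,c]
t=0: Δ0=01010001 Δ1=01110001 Δ2=00110011 Δ3=10110011 Δ4=10100011 | 4Δ
t=1: Δ0=10100011 Δ1=10000011 | 1Δ
t=2: Δ0=10000011 Δ1=10100011 | 1Δ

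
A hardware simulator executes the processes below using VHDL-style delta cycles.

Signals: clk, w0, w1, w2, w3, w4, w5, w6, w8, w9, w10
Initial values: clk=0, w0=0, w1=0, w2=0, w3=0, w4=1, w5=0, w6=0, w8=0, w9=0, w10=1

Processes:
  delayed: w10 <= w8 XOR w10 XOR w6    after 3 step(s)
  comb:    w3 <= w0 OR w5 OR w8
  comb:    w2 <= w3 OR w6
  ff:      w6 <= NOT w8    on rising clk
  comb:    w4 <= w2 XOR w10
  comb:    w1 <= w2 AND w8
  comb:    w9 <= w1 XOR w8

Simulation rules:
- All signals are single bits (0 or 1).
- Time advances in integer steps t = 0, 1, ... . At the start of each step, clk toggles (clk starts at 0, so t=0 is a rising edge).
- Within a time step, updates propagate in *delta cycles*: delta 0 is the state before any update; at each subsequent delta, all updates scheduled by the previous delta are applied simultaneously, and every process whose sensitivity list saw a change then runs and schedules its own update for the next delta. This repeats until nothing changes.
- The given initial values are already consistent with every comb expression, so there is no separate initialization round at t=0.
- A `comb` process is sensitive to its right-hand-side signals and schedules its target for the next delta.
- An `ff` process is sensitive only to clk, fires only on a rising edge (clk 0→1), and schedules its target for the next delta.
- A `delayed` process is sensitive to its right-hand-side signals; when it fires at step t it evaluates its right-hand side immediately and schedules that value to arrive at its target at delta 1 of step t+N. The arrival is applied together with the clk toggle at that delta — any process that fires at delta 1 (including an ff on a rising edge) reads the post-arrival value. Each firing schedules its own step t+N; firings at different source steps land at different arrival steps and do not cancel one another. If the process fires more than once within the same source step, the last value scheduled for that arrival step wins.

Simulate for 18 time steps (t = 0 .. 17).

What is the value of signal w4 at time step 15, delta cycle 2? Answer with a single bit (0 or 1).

t=0 Δ0: w2=0 w10=1 w5=0 w6=0 clk=0 w9=0 w4=1 w3=0 w1=0 w0=0 w8=0
  Δ1: clk:0→1
  Δ2: w6:0→1
  Δ3: w2:0→1
  Δ4: w4:1→0
  (4Δ to stable)
t=1 Δ0: w2=1 w10=1 w5=0 w6=1 clk=1 w9=0 w4=0 w3=0 w1=0 w0=0 w8=0
  Δ1: clk:1→0
  (1Δ to stable)
t=2 Δ0: w2=1 w10=1 w5=0 w6=1 clk=0 w9=0 w4=0 w3=0 w1=0 w0=0 w8=0
  Δ1: clk:0→1
  (1Δ to stable)
t=3 Δ0: w2=1 w10=1 w5=0 w6=1 clk=1 w9=0 w4=0 w3=0 w1=0 w0=0 w8=0
  Δ1: w10:1→0, clk:1→0
  Δ2: w4:0→1
  (2Δ to stable)
t=4 Δ0: w2=1 w10=0 w5=0 w6=1 clk=0 w9=0 w4=1 w3=0 w1=0 w0=0 w8=0
  Δ1: clk:0→1
  (1Δ to stable)
t=5 Δ0: w2=1 w10=0 w5=0 w6=1 clk=1 w9=0 w4=1 w3=0 w1=0 w0=0 w8=0
  Δ1: clk:1→0
  (1Δ to stable)
t=6 Δ0: w2=1 w10=0 w5=0 w6=1 clk=0 w9=0 w4=1 w3=0 w1=0 w0=0 w8=0
  Δ1: w10:0→1, clk:0→1
  Δ2: w4:1→0
  (2Δ to stable)
t=7 Δ0: w2=1 w10=1 w5=0 w6=1 clk=1 w9=0 w4=0 w3=0 w1=0 w0=0 w8=0
  Δ1: clk:1→0
  (1Δ to stable)
t=8 Δ0: w2=1 w10=1 w5=0 w6=1 clk=0 w9=0 w4=0 w3=0 w1=0 w0=0 w8=0
  Δ1: clk:0→1
  (1Δ to stable)
t=9 Δ0: w2=1 w10=1 w5=0 w6=1 clk=1 w9=0 w4=0 w3=0 w1=0 w0=0 w8=0
  Δ1: w10:1→0, clk:1→0
  Δ2: w4:0→1
  (2Δ to stable)
t=10 Δ0: w2=1 w10=0 w5=0 w6=1 clk=0 w9=0 w4=1 w3=0 w1=0 w0=0 w8=0
  Δ1: clk:0→1
  (1Δ to stable)
t=11 Δ0: w2=1 w10=0 w5=0 w6=1 clk=1 w9=0 w4=1 w3=0 w1=0 w0=0 w8=0
  Δ1: clk:1→0
  (1Δ to stable)
t=12 Δ0: w2=1 w10=0 w5=0 w6=1 clk=0 w9=0 w4=1 w3=0 w1=0 w0=0 w8=0
  Δ1: w10:0→1, clk:0→1
  Δ2: w4:1→0
  (2Δ to stable)
t=13 Δ0: w2=1 w10=1 w5=0 w6=1 clk=1 w9=0 w4=0 w3=0 w1=0 w0=0 w8=0
  Δ1: clk:1→0
  (1Δ to stable)
t=14 Δ0: w2=1 w10=1 w5=0 w6=1 clk=0 w9=0 w4=0 w3=0 w1=0 w0=0 w8=0
  Δ1: clk:0→1
  (1Δ to stable)
t=15 Δ0: w2=1 w10=1 w5=0 w6=1 clk=1 w9=0 w4=0 w3=0 w1=0 w0=0 w8=0
  Δ1: w10:1→0, clk:1→0
  Δ2: w4:0→1
  (2Δ to stable)
t=16 Δ0: w2=1 w10=0 w5=0 w6=1 clk=0 w9=0 w4=1 w3=0 w1=0 w0=0 w8=0
  Δ1: clk:0→1
  (1Δ to stable)
t=17 Δ0: w2=1 w10=0 w5=0 w6=1 clk=1 w9=0 w4=1 w3=0 w1=0 w0=0 w8=0
  Δ1: clk:1→0
  (1Δ to stable)

1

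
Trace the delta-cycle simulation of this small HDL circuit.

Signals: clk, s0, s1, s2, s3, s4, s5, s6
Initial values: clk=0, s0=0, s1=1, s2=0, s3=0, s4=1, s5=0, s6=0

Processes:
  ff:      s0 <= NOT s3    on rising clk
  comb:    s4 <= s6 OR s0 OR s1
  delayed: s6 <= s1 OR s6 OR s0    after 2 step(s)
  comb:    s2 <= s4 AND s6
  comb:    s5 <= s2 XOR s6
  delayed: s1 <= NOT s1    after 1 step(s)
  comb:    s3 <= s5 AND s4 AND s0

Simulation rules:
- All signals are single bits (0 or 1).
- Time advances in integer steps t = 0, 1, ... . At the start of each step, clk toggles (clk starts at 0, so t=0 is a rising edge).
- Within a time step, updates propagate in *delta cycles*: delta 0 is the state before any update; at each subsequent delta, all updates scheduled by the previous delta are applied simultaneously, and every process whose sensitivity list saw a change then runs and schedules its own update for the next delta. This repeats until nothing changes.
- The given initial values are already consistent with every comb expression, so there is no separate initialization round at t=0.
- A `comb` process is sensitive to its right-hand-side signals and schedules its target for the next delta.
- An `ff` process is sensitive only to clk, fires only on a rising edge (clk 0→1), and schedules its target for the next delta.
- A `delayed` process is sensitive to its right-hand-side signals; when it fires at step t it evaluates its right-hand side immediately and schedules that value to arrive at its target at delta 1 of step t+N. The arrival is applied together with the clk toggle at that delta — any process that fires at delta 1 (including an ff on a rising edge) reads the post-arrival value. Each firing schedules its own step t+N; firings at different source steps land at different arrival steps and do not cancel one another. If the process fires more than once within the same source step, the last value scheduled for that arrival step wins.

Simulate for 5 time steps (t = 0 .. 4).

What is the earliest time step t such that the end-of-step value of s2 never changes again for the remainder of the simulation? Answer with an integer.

t=0 Δ0: s2=0 s5=0 s0=0 s1=1 s3=0 s4=1 s6=0 clk=0
  Δ1: clk:0→1
  Δ2: s0:0→1
  (2Δ to stable)
t=1 Δ0: s2=0 s5=0 s0=1 s1=1 s3=0 s4=1 s6=0 clk=1
  Δ1: clk:1→0
  (1Δ to stable)
t=2 Δ0: s2=0 s5=0 s0=1 s1=1 s3=0 s4=1 s6=0 clk=0
  Δ1: s6:0→1, clk:0→1
  Δ2: s2:0→1, s5:0→1
  Δ3: s5:1→0, s3:0→1
  Δ4: s3:1→0
  (4Δ to stable)
t=3 Δ0: s2=1 s5=0 s0=1 s1=1 s3=0 s4=1 s6=1 clk=1
  Δ1: clk:1→0
  (1Δ to stable)
t=4 Δ0: s2=1 s5=0 s0=1 s1=1 s3=0 s4=1 s6=1 clk=0
  Δ1: clk:0→1
  (1Δ to stable)

2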